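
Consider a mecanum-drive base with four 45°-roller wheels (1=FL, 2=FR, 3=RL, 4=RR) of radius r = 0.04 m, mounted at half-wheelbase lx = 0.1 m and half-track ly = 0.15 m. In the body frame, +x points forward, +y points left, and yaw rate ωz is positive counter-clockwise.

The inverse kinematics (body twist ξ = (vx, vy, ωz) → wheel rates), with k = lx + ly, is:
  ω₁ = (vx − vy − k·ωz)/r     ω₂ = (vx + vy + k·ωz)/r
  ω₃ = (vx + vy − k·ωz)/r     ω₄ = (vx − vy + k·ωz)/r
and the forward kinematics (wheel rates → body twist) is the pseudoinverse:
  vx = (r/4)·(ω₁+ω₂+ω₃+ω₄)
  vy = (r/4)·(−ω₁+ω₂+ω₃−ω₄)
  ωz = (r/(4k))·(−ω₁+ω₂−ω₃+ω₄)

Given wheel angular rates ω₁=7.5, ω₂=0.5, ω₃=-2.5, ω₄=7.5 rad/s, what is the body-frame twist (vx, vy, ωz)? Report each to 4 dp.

(0.1300, -0.1700, 0.1200)

k = lx + ly = 0.1 + 0.15 = 0.2500
ω₁+ω₂+ω₃+ω₄ = 13.0000  →  vx = (0.04/4)·13.0000 = 0.1300
−ω₁+ω₂+ω₃−ω₄ = -17.0000  →  vy = (0.04/4)·-17.0000 = -0.1700
−ω₁+ω₂−ω₃+ω₄ = 3.0000  →  ωz = (0.04/1.0000)·3.0000 = 0.1200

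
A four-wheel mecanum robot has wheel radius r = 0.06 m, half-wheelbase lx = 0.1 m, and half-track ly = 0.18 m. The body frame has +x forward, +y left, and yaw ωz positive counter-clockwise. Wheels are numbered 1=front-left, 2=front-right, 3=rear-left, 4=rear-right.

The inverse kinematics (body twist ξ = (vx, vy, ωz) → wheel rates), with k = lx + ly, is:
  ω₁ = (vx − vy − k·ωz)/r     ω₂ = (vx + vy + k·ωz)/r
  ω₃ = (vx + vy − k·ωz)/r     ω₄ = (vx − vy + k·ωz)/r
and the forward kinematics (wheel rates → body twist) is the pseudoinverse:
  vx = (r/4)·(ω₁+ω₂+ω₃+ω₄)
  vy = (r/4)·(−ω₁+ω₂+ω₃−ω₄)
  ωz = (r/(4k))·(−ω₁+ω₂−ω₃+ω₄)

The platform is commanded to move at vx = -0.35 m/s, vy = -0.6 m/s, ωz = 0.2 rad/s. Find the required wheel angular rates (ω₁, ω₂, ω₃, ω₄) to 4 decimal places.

(3.2333, -14.9000, -16.7667, 5.1000)

k = lx + ly = 0.1 + 0.18 = 0.2800;  k·ωz = 0.2800·0.2 = 0.0560
ω₁ (FL) = (vx − vy − k·ωz)/r = 0.1940/0.06 = 3.2333
ω₂ (FR) = (vx + vy + k·ωz)/r = -0.8940/0.06 = -14.9000
ω₃ (RL) = (vx + vy − k·ωz)/r = -1.0060/0.06 = -16.7667
ω₄ (RR) = (vx − vy + k·ωz)/r = 0.3060/0.06 = 5.1000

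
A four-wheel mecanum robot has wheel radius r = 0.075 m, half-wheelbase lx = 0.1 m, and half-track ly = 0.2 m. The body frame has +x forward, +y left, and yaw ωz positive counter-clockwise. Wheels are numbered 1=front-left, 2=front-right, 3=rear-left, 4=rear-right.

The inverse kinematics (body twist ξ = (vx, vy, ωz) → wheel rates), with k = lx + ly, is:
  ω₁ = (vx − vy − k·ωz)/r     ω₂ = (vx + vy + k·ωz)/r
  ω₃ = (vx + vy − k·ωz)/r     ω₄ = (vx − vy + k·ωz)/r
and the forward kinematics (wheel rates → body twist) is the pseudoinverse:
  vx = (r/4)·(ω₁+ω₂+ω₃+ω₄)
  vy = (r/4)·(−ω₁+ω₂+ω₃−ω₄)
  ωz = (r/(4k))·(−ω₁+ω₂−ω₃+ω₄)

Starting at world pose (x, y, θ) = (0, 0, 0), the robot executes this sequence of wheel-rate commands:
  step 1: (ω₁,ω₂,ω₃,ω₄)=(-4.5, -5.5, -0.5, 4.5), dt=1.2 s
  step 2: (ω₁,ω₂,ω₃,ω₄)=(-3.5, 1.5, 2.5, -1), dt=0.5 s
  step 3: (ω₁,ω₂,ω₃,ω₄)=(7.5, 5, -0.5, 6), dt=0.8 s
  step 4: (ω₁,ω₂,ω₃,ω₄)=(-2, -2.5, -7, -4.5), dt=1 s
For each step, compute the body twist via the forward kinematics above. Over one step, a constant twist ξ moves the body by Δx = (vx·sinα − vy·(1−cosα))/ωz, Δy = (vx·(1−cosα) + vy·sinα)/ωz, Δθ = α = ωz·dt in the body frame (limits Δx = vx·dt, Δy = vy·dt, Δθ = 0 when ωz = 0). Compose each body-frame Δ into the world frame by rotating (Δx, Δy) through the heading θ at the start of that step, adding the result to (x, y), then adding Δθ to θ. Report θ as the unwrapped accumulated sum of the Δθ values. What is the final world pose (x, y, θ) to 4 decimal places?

(-0.0550, -0.3018, 0.6719)

step 1: ξ=(vx,vy,ωz)=(-0.1125, -0.1125, 0.2500), dt=1.2 → body Δ=(-0.1129, -0.1531, 0.3000) → world pose (-0.1129, -0.1531, 0.3000)
step 2: ξ=(vx,vy,ωz)=(-0.0094, 0.1594, 0.0937), dt=0.5 → body Δ=(-0.0066, 0.0795, 0.0469) → world pose (-0.1427, -0.0790, 0.3469)
step 3: ξ=(vx,vy,ωz)=(0.3375, -0.1687, 0.2500), dt=0.8 → body Δ=(0.2817, -0.1072, 0.2000) → world pose (0.1587, -0.0841, 0.5469)
step 4: ξ=(vx,vy,ωz)=(-0.3000, -0.0563, 0.1250), dt=1.0 → body Δ=(-0.2957, -0.0748, 0.1250) → world pose (-0.0550, -0.3018, 0.6719)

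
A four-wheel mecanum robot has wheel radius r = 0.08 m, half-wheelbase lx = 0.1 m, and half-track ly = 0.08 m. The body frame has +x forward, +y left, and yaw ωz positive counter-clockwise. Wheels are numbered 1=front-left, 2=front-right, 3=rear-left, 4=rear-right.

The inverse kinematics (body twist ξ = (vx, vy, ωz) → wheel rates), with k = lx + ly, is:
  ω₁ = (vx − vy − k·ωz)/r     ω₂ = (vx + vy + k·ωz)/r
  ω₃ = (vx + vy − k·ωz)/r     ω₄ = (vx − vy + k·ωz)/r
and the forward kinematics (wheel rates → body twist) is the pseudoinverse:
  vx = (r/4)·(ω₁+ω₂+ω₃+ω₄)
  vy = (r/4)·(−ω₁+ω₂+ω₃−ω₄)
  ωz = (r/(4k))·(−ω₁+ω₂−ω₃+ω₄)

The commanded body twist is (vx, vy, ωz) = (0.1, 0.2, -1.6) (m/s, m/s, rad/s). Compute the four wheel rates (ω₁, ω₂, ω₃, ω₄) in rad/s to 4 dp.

k = lx + ly = 0.1 + 0.08 = 0.1800;  k·ωz = 0.1800·-1.6 = -0.2880
ω₁ (FL) = (vx − vy − k·ωz)/r = 0.1880/0.08 = 2.3500
ω₂ (FR) = (vx + vy + k·ωz)/r = 0.0120/0.08 = 0.1500
ω₃ (RL) = (vx + vy − k·ωz)/r = 0.5880/0.08 = 7.3500
ω₄ (RR) = (vx − vy + k·ωz)/r = -0.3880/0.08 = -4.8500

(2.3500, 0.1500, 7.3500, -4.8500)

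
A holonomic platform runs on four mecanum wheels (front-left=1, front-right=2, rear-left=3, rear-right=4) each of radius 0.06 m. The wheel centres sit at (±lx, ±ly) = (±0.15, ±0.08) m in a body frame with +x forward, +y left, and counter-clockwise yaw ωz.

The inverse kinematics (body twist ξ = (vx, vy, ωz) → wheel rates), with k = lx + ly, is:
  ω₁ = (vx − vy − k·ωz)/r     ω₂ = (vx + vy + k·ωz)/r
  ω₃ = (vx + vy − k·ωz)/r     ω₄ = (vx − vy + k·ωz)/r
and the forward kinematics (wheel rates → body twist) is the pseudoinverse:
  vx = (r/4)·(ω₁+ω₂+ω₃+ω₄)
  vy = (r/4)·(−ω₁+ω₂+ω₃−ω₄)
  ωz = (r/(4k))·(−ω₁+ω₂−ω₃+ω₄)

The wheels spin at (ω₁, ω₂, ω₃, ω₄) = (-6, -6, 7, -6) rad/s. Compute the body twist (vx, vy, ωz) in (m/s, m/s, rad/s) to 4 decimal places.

(-0.1650, 0.1950, -0.8478)

k = lx + ly = 0.15 + 0.08 = 0.2300
ω₁+ω₂+ω₃+ω₄ = -11.0000  →  vx = (0.06/4)·-11.0000 = -0.1650
−ω₁+ω₂+ω₃−ω₄ = 13.0000  →  vy = (0.06/4)·13.0000 = 0.1950
−ω₁+ω₂−ω₃+ω₄ = -13.0000  →  ωz = (0.06/0.9200)·-13.0000 = -0.8478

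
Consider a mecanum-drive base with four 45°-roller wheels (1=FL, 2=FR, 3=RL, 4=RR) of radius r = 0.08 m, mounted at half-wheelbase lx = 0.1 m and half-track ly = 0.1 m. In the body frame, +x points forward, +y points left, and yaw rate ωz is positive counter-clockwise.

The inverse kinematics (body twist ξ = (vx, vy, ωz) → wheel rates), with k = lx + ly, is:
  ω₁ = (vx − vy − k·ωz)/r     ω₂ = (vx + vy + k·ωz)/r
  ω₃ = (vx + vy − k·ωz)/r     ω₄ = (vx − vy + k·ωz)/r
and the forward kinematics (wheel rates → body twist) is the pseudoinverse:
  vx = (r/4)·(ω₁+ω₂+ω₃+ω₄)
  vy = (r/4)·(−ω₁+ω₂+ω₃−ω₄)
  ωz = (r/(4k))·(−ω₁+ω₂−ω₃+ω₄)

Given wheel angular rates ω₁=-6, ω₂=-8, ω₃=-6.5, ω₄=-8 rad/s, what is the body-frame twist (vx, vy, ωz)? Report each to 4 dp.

k = lx + ly = 0.1 + 0.1 = 0.2000
ω₁+ω₂+ω₃+ω₄ = -28.5000  →  vx = (0.08/4)·-28.5000 = -0.5700
−ω₁+ω₂+ω₃−ω₄ = -0.5000  →  vy = (0.08/4)·-0.5000 = -0.0100
−ω₁+ω₂−ω₃+ω₄ = -3.5000  →  ωz = (0.08/0.8000)·-3.5000 = -0.3500

(-0.5700, -0.0100, -0.3500)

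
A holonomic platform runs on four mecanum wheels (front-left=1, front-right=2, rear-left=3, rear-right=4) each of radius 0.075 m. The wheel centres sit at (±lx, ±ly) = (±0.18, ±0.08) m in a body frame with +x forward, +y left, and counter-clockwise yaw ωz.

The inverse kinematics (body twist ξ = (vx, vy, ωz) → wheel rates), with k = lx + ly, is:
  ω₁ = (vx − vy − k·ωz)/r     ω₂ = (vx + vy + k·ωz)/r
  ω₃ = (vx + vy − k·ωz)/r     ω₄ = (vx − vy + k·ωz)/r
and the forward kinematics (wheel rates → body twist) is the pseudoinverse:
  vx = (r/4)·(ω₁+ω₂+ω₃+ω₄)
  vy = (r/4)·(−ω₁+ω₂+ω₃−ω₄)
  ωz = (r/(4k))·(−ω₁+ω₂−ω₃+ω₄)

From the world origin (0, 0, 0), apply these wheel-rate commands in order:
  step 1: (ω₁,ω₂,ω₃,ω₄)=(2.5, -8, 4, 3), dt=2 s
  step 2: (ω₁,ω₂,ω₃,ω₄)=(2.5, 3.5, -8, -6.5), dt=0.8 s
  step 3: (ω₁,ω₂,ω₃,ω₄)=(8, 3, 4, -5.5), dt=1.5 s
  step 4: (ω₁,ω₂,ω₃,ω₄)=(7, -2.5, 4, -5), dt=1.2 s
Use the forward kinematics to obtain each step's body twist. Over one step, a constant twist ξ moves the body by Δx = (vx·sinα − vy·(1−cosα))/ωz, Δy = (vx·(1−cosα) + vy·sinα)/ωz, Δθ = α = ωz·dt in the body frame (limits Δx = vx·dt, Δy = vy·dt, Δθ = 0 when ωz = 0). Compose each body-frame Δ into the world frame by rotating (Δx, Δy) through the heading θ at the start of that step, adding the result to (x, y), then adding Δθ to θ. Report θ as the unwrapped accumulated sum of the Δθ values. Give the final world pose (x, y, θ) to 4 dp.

step 1: ξ=(vx,vy,ωz)=(0.0281, -0.1781, -0.8293), dt=2.0 → body Δ=(-0.1998, -0.2508, -1.6587) → world pose (-0.1998, -0.2508, -1.6587)
step 2: ξ=(vx,vy,ωz)=(-0.1594, -0.0094, 0.1803), dt=0.8 → body Δ=(-0.1265, -0.0167, 0.1442) → world pose (-0.2053, -0.1234, -1.5144)
step 3: ξ=(vx,vy,ωz)=(0.1781, 0.0844, -1.0457), dt=1.5 → body Δ=(0.2508, -0.0893, -1.5685) → world pose (-0.2803, -0.3788, -3.0829)
step 4: ξ=(vx,vy,ωz)=(0.0656, -0.0094, -1.3341), dt=1.2 → body Δ=(0.0419, -0.0577, -1.6010) → world pose (-0.3256, -0.3237, -4.6839)

(-0.3256, -0.3237, -4.6839)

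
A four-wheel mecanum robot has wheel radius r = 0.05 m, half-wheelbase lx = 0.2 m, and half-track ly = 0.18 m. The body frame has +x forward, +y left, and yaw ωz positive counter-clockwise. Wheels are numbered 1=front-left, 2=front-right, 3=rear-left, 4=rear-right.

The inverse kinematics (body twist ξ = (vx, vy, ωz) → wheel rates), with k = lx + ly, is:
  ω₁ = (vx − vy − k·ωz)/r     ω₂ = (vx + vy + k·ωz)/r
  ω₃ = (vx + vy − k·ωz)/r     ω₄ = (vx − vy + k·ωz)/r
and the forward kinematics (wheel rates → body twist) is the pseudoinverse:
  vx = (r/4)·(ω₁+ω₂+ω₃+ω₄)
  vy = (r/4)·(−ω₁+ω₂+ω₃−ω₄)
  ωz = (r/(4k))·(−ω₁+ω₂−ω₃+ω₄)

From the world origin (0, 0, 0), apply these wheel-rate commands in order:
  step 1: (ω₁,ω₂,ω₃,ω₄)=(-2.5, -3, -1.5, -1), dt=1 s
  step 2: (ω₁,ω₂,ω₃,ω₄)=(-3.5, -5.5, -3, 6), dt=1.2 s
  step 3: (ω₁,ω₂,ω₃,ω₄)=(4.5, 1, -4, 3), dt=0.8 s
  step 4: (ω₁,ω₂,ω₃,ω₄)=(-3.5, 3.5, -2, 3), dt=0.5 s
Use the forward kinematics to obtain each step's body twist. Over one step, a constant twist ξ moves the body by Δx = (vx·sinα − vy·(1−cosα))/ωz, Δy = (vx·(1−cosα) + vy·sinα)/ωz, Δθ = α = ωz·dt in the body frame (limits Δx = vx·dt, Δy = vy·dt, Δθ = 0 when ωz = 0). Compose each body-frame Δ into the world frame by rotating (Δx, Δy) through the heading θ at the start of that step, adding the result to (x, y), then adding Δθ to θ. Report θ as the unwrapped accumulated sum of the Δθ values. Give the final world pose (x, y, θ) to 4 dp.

step 1: ξ=(vx,vy,ωz)=(-0.1000, -0.0125, 0.0000), dt=1.0 → body Δ=(-0.1000, -0.0125, 0.0000) → world pose (-0.1000, -0.0125, 0.0000)
step 2: ξ=(vx,vy,ωz)=(-0.0750, -0.1375, 0.2303), dt=1.2 → body Δ=(-0.0662, -0.1753, 0.2763) → world pose (-0.1662, -0.1878, 0.2763)
step 3: ξ=(vx,vy,ωz)=(0.0563, -0.1313, 0.1151), dt=0.8 → body Δ=(0.0498, -0.1028, 0.0921) → world pose (-0.0903, -0.2731, 0.3684)
step 4: ξ=(vx,vy,ωz)=(0.0125, 0.0250, 0.3947), dt=0.5 → body Δ=(0.0050, 0.0130, 0.1974) → world pose (-0.0903, -0.2591, 0.5658)

(-0.0903, -0.2591, 0.5658)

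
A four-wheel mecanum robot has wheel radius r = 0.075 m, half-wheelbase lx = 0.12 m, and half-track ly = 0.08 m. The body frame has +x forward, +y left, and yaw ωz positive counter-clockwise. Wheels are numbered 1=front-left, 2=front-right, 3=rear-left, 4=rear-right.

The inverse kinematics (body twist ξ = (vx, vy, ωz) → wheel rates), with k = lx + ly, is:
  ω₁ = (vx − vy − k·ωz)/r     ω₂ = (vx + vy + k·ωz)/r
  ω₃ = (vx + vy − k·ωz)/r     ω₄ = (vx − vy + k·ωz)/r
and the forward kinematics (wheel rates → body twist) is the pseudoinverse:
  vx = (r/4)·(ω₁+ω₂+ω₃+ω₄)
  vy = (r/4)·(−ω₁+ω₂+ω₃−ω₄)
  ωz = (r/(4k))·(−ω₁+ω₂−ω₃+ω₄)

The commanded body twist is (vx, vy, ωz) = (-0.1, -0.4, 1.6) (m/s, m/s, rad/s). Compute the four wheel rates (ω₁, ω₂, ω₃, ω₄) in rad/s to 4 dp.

(-0.2667, -2.4000, -10.9333, 8.2667)

k = lx + ly = 0.12 + 0.08 = 0.2000;  k·ωz = 0.2000·1.6 = 0.3200
ω₁ (FL) = (vx − vy − k·ωz)/r = -0.0200/0.075 = -0.2667
ω₂ (FR) = (vx + vy + k·ωz)/r = -0.1800/0.075 = -2.4000
ω₃ (RL) = (vx + vy − k·ωz)/r = -0.8200/0.075 = -10.9333
ω₄ (RR) = (vx − vy + k·ωz)/r = 0.6200/0.075 = 8.2667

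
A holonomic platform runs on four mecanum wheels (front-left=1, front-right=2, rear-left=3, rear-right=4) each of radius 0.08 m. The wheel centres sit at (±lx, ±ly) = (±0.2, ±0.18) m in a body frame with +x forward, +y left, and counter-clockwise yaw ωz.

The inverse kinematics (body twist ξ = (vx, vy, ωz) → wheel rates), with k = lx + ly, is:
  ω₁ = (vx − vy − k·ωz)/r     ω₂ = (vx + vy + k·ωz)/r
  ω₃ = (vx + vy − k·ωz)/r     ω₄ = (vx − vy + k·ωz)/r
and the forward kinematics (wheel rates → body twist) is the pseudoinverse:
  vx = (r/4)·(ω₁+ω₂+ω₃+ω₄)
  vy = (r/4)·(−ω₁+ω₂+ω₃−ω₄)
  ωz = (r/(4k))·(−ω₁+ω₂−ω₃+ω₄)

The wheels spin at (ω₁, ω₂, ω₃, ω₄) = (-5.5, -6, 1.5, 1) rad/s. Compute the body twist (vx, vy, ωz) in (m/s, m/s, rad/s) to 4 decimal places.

k = lx + ly = 0.2 + 0.18 = 0.3800
ω₁+ω₂+ω₃+ω₄ = -9.0000  →  vx = (0.08/4)·-9.0000 = -0.1800
−ω₁+ω₂+ω₃−ω₄ = 0.0000  →  vy = (0.08/4)·0.0000 = 0.0000
−ω₁+ω₂−ω₃+ω₄ = -1.0000  →  ωz = (0.08/1.5200)·-1.0000 = -0.0526

(-0.1800, 0.0000, -0.0526)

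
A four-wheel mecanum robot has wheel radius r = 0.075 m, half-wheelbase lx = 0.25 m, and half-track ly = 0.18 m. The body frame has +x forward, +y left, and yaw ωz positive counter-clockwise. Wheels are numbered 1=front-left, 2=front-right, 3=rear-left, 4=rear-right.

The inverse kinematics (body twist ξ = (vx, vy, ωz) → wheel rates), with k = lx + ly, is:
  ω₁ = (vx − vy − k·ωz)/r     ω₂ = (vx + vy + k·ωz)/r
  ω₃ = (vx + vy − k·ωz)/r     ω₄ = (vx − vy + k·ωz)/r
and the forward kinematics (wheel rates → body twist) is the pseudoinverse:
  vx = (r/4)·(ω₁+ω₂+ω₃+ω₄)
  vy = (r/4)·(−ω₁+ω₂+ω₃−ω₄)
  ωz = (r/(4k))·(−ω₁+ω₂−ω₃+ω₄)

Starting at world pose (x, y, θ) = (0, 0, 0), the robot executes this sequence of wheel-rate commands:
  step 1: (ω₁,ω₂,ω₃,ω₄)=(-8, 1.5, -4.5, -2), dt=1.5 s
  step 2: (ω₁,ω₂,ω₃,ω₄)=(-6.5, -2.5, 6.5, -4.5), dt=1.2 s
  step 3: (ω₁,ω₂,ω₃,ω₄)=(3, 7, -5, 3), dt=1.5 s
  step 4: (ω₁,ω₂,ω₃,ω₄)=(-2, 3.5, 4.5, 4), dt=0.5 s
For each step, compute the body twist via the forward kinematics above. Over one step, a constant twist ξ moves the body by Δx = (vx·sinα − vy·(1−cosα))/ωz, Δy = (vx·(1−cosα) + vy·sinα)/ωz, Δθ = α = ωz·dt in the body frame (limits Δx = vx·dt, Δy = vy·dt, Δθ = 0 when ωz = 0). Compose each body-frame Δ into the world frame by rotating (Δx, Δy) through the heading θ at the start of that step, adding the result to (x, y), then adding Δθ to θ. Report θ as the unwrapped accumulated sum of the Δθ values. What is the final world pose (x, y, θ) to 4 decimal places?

step 1: ξ=(vx,vy,ωz)=(-0.2437, 0.1313, 0.5233), dt=1.5 → body Δ=(-0.4026, 0.0410, 0.7849) → world pose (-0.4026, 0.0410, 0.7849)
step 2: ξ=(vx,vy,ωz)=(-0.1312, 0.2812, -0.3052), dt=1.2 → body Δ=(-0.0929, 0.3585, -0.3663) → world pose (-0.7217, 0.2290, 0.4186)
step 3: ξ=(vx,vy,ωz)=(0.1500, -0.0750, 0.5233), dt=1.5 → body Δ=(0.2445, -0.0174, 0.7849) → world pose (-0.4912, 0.3125, 1.2035)
step 4: ξ=(vx,vy,ωz)=(0.1875, 0.1125, 0.2180), dt=0.5 → body Δ=(0.0905, 0.0612, 0.1090) → world pose (-0.5159, 0.4189, 1.3125)

(-0.5159, 0.4189, 1.3125)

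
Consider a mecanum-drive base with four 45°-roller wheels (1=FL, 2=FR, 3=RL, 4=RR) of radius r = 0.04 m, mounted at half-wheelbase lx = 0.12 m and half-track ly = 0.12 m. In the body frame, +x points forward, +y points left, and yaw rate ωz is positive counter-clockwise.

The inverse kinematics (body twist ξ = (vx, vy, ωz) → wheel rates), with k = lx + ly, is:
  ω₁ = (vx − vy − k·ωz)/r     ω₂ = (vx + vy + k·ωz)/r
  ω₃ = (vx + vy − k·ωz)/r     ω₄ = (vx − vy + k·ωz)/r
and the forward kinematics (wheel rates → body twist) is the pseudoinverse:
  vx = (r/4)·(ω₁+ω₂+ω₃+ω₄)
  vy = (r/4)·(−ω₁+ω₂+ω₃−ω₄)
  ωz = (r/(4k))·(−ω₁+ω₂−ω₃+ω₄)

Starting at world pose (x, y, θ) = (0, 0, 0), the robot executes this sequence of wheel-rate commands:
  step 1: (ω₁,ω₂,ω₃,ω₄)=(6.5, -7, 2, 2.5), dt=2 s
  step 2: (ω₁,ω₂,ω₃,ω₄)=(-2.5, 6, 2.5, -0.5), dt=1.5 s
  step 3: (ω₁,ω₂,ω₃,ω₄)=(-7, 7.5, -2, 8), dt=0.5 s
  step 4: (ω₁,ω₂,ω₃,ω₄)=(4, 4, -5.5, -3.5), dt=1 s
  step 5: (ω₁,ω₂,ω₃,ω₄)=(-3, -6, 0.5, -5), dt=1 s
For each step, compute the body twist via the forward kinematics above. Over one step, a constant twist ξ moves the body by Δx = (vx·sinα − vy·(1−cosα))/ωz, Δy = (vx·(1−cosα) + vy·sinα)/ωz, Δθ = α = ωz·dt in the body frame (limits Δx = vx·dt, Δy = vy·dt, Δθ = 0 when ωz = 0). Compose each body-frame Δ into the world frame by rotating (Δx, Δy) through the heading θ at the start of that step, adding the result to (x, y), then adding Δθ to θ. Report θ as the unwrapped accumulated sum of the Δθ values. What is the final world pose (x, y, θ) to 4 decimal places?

step 1: ξ=(vx,vy,ωz)=(0.0400, -0.1400, -0.5417), dt=2.0 → body Δ=(-0.0722, -0.2676, -1.0833) → world pose (-0.0722, -0.2676, -1.0833)
step 2: ξ=(vx,vy,ωz)=(0.0550, 0.1150, 0.2292), dt=1.5 → body Δ=(0.0515, 0.1832, 0.3438) → world pose (0.1138, -0.2273, -0.7396)
step 3: ξ=(vx,vy,ωz)=(0.0650, 0.0450, 1.0208), dt=0.5 → body Δ=(0.0255, 0.0297, 0.5104) → world pose (0.1526, -0.2226, -0.2292)
step 4: ξ=(vx,vy,ωz)=(-0.0100, -0.0200, 0.0833), dt=1.0 → body Δ=(-0.0092, -0.0204, 0.0833) → world pose (0.1391, -0.2404, -0.1458)
step 5: ξ=(vx,vy,ωz)=(-0.1350, 0.0250, -0.3542), dt=1.0 → body Δ=(-0.1278, 0.0481, -0.3542) → world pose (0.0196, -0.1742, -0.5000)

(0.0196, -0.1742, -0.5000)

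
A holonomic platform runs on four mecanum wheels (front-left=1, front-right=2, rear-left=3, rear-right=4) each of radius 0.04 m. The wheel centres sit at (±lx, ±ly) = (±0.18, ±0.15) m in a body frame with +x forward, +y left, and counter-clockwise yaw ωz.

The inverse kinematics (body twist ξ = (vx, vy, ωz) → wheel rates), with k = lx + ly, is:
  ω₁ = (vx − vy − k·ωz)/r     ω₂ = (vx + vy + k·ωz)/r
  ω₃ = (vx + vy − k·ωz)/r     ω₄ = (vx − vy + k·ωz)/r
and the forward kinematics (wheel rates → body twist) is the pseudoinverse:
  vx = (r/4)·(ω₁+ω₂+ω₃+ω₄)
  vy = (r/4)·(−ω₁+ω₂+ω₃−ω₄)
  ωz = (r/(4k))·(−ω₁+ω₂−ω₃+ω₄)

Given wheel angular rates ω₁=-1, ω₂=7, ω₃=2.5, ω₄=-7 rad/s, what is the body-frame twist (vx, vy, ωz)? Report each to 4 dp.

(0.0150, 0.1750, -0.0455)

k = lx + ly = 0.18 + 0.15 = 0.3300
ω₁+ω₂+ω₃+ω₄ = 1.5000  →  vx = (0.04/4)·1.5000 = 0.0150
−ω₁+ω₂+ω₃−ω₄ = 17.5000  →  vy = (0.04/4)·17.5000 = 0.1750
−ω₁+ω₂−ω₃+ω₄ = -1.5000  →  ωz = (0.04/1.3200)·-1.5000 = -0.0455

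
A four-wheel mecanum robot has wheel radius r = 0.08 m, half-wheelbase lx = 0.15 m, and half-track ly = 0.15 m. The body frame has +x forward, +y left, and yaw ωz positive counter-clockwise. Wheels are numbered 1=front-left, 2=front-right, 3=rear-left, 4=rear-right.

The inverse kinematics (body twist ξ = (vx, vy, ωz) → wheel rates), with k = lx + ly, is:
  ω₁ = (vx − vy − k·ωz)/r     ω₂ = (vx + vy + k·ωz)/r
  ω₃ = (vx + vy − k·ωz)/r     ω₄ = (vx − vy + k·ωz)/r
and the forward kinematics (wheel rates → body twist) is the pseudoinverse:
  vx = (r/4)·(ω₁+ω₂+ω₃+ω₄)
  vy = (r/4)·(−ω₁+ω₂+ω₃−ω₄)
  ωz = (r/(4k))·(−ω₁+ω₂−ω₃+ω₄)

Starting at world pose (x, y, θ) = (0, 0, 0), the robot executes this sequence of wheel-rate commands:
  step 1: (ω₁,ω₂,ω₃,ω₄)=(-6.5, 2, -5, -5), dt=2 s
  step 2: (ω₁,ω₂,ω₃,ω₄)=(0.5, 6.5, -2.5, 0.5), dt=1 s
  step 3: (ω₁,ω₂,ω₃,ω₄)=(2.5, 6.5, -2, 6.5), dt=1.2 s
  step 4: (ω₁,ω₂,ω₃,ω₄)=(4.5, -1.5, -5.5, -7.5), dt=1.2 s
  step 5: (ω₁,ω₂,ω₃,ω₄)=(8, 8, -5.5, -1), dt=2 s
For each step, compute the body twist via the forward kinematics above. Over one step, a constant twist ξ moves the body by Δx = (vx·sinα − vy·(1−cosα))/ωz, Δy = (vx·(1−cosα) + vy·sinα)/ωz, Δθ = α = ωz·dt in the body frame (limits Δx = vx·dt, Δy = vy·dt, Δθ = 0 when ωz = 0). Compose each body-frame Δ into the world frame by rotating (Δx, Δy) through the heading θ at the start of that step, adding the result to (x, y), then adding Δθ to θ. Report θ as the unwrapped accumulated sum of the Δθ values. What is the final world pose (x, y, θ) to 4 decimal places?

step 1: ξ=(vx,vy,ωz)=(-0.2900, 0.1700, 0.5667), dt=2.0 → body Δ=(-0.6365, -0.0232, 1.1333) → world pose (-0.6365, -0.0232, 1.1333)
step 2: ξ=(vx,vy,ωz)=(0.1000, 0.0600, 0.6000), dt=1.0 → body Δ=(0.0766, 0.0856, 0.6000) → world pose (-0.6815, 0.0825, 1.7333)
step 3: ξ=(vx,vy,ωz)=(0.2700, -0.0900, 0.8333), dt=1.2 → body Δ=(0.3223, 0.0581, 1.0000) → world pose (-0.7910, 0.3911, 2.7333)
step 4: ξ=(vx,vy,ωz)=(-0.2000, -0.0800, -0.5333), dt=1.2 → body Δ=(-0.2536, -0.0154, -0.6400) → world pose (-0.5521, 0.3045, 2.0933)
step 5: ξ=(vx,vy,ωz)=(0.1900, -0.0900, 0.3000), dt=2.0 → body Δ=(0.4100, -0.0588, 0.6000) → world pose (-0.7058, 0.6891, 2.6933)

(-0.7058, 0.6891, 2.6933)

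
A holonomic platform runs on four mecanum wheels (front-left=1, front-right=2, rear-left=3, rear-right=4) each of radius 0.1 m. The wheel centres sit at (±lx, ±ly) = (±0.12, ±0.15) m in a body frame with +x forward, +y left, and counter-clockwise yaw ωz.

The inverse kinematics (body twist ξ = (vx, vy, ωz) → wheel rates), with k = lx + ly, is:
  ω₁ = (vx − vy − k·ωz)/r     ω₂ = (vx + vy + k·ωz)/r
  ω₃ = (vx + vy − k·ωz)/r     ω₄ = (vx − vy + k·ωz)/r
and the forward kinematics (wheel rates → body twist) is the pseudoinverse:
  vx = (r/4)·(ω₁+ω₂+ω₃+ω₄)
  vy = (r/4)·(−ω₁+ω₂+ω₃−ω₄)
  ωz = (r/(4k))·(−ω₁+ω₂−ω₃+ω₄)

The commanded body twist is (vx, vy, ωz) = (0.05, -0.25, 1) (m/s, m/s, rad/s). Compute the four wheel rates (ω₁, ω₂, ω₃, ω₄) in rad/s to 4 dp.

k = lx + ly = 0.12 + 0.15 = 0.2700;  k·ωz = 0.2700·1 = 0.2700
ω₁ (FL) = (vx − vy − k·ωz)/r = 0.0300/0.1 = 0.3000
ω₂ (FR) = (vx + vy + k·ωz)/r = 0.0700/0.1 = 0.7000
ω₃ (RL) = (vx + vy − k·ωz)/r = -0.4700/0.1 = -4.7000
ω₄ (RR) = (vx − vy + k·ωz)/r = 0.5700/0.1 = 5.7000

(0.3000, 0.7000, -4.7000, 5.7000)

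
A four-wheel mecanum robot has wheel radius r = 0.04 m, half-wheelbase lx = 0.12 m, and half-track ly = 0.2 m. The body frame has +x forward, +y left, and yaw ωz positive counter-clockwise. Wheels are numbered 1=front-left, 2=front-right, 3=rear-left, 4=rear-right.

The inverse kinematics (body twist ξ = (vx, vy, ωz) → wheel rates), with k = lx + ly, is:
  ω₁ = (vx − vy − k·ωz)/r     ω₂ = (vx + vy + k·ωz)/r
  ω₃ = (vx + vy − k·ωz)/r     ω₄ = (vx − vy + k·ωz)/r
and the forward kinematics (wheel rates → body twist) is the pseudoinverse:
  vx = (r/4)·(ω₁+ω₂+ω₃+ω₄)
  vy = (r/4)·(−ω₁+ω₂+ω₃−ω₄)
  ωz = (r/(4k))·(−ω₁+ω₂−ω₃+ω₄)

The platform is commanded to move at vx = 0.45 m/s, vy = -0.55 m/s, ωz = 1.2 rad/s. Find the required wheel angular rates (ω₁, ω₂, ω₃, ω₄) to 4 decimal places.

(15.4000, 7.1000, -12.1000, 34.6000)

k = lx + ly = 0.12 + 0.2 = 0.3200;  k·ωz = 0.3200·1.2 = 0.3840
ω₁ (FL) = (vx − vy − k·ωz)/r = 0.6160/0.04 = 15.4000
ω₂ (FR) = (vx + vy + k·ωz)/r = 0.2840/0.04 = 7.1000
ω₃ (RL) = (vx + vy − k·ωz)/r = -0.4840/0.04 = -12.1000
ω₄ (RR) = (vx − vy + k·ωz)/r = 1.3840/0.04 = 34.6000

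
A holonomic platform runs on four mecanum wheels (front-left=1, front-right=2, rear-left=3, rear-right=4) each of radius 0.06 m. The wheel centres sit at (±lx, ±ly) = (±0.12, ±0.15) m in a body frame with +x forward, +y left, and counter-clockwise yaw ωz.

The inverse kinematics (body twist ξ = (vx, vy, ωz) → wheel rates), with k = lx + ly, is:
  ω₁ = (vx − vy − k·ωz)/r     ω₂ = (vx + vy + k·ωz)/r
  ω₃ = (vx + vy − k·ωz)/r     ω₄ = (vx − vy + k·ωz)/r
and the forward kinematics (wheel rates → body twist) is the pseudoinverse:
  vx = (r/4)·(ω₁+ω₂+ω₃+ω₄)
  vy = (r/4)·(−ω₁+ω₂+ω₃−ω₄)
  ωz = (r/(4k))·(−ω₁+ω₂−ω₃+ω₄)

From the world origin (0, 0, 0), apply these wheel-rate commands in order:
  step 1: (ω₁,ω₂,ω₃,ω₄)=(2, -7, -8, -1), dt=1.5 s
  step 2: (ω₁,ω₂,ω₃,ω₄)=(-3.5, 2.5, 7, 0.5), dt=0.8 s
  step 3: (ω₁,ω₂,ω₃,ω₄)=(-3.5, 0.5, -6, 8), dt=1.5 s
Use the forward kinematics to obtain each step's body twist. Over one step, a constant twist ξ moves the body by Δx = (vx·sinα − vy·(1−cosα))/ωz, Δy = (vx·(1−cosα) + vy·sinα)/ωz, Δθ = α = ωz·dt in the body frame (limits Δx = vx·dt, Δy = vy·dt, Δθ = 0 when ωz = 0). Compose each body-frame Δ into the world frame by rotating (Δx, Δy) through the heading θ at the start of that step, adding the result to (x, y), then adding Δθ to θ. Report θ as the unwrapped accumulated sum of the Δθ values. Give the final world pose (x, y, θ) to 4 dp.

step 1: ξ=(vx,vy,ωz)=(-0.2100, -0.2400, -0.1111), dt=1.5 → body Δ=(-0.3435, -0.3321, -0.1667) → world pose (-0.3435, -0.3321, -0.1667)
step 2: ξ=(vx,vy,ωz)=(0.0975, 0.1875, -0.0278), dt=0.8 → body Δ=(0.0797, 0.1491, -0.0222) → world pose (-0.2402, -0.1983, -0.1889)
step 3: ξ=(vx,vy,ωz)=(-0.0150, -0.1500, 1.0000), dt=1.5 → body Δ=(0.1244, -0.1636, 1.5000) → world pose (-0.1487, -0.3823, 1.3111)

(-0.1487, -0.3823, 1.3111)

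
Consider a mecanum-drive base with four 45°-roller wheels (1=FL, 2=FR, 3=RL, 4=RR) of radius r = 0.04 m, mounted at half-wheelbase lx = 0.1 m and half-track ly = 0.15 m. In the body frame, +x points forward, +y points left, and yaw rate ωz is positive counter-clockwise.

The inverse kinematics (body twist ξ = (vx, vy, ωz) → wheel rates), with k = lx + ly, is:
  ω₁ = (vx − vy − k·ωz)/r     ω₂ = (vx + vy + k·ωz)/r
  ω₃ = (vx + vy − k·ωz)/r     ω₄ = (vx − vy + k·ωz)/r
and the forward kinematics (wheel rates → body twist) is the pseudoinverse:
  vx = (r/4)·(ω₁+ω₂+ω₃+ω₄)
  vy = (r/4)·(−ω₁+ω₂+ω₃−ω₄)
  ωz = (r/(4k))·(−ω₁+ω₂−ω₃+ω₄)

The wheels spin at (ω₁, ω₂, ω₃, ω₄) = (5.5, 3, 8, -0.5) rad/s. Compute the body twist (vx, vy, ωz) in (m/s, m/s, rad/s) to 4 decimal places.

k = lx + ly = 0.1 + 0.15 = 0.2500
ω₁+ω₂+ω₃+ω₄ = 16.0000  →  vx = (0.04/4)·16.0000 = 0.1600
−ω₁+ω₂+ω₃−ω₄ = 6.0000  →  vy = (0.04/4)·6.0000 = 0.0600
−ω₁+ω₂−ω₃+ω₄ = -11.0000  →  ωz = (0.04/1.0000)·-11.0000 = -0.4400

(0.1600, 0.0600, -0.4400)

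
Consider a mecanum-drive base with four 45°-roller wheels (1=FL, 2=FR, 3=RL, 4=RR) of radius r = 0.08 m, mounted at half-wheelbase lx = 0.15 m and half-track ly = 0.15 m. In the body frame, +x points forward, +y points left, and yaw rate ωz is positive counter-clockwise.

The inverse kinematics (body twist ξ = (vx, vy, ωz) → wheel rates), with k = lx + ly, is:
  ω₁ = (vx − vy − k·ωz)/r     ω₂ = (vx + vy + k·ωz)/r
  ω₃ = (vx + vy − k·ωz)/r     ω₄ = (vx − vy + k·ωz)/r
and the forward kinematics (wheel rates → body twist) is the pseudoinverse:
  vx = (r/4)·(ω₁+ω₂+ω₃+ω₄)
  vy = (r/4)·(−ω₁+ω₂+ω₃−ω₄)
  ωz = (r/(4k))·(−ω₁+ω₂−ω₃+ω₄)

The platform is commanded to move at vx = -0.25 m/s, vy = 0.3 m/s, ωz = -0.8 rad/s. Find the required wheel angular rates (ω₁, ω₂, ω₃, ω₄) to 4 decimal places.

k = lx + ly = 0.15 + 0.15 = 0.3000;  k·ωz = 0.3000·-0.8 = -0.2400
ω₁ (FL) = (vx − vy − k·ωz)/r = -0.3100/0.08 = -3.8750
ω₂ (FR) = (vx + vy + k·ωz)/r = -0.1900/0.08 = -2.3750
ω₃ (RL) = (vx + vy − k·ωz)/r = 0.2900/0.08 = 3.6250
ω₄ (RR) = (vx − vy + k·ωz)/r = -0.7900/0.08 = -9.8750

(-3.8750, -2.3750, 3.6250, -9.8750)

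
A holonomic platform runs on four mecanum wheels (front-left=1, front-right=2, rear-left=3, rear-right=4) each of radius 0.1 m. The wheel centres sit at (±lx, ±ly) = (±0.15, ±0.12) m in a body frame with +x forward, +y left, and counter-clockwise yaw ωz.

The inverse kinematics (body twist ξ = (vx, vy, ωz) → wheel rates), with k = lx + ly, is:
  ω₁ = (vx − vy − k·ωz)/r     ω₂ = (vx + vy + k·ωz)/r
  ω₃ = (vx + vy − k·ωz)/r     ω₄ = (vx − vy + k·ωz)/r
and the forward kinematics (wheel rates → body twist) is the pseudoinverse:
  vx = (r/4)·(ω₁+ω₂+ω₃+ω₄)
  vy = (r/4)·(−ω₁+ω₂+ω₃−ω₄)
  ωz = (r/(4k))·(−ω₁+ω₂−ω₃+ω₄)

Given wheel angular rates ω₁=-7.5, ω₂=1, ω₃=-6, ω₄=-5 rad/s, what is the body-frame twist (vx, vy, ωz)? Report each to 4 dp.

(-0.4375, 0.1875, 0.8796)

k = lx + ly = 0.15 + 0.12 = 0.2700
ω₁+ω₂+ω₃+ω₄ = -17.5000  →  vx = (0.1/4)·-17.5000 = -0.4375
−ω₁+ω₂+ω₃−ω₄ = 7.5000  →  vy = (0.1/4)·7.5000 = 0.1875
−ω₁+ω₂−ω₃+ω₄ = 9.5000  →  ωz = (0.1/1.0800)·9.5000 = 0.8796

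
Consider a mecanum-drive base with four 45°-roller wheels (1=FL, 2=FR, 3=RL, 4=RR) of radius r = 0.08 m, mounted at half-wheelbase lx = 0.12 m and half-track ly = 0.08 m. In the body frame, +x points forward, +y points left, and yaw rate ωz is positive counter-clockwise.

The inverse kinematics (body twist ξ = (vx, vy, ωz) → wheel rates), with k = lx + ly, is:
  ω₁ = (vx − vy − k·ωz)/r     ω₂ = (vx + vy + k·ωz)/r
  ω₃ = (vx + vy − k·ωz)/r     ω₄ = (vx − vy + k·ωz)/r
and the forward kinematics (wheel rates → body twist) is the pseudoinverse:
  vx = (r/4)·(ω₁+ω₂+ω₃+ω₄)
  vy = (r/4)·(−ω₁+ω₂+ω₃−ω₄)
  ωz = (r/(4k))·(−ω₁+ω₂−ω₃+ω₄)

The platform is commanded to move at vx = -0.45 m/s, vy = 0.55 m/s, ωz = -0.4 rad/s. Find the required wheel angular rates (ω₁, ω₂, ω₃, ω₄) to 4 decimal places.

k = lx + ly = 0.12 + 0.08 = 0.2000;  k·ωz = 0.2000·-0.4 = -0.0800
ω₁ (FL) = (vx − vy − k·ωz)/r = -0.9200/0.08 = -11.5000
ω₂ (FR) = (vx + vy + k·ωz)/r = 0.0200/0.08 = 0.2500
ω₃ (RL) = (vx + vy − k·ωz)/r = 0.1800/0.08 = 2.2500
ω₄ (RR) = (vx − vy + k·ωz)/r = -1.0800/0.08 = -13.5000

(-11.5000, 0.2500, 2.2500, -13.5000)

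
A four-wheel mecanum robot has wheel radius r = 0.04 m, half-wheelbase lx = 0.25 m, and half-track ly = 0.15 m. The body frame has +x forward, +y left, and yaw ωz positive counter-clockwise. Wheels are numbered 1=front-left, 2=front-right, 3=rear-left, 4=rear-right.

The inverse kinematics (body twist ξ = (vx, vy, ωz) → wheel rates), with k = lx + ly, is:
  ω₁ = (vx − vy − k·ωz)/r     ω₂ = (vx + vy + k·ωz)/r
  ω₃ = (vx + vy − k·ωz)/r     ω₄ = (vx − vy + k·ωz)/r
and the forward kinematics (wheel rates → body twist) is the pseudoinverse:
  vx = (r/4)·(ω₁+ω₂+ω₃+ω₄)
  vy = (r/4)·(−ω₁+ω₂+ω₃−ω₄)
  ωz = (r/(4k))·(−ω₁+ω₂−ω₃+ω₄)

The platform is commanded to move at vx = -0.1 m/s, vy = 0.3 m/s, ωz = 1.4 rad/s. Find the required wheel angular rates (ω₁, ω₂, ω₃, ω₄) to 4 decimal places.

(-24.0000, 19.0000, -9.0000, 4.0000)

k = lx + ly = 0.25 + 0.15 = 0.4000;  k·ωz = 0.4000·1.4 = 0.5600
ω₁ (FL) = (vx − vy − k·ωz)/r = -0.9600/0.04 = -24.0000
ω₂ (FR) = (vx + vy + k·ωz)/r = 0.7600/0.04 = 19.0000
ω₃ (RL) = (vx + vy − k·ωz)/r = -0.3600/0.04 = -9.0000
ω₄ (RR) = (vx − vy + k·ωz)/r = 0.1600/0.04 = 4.0000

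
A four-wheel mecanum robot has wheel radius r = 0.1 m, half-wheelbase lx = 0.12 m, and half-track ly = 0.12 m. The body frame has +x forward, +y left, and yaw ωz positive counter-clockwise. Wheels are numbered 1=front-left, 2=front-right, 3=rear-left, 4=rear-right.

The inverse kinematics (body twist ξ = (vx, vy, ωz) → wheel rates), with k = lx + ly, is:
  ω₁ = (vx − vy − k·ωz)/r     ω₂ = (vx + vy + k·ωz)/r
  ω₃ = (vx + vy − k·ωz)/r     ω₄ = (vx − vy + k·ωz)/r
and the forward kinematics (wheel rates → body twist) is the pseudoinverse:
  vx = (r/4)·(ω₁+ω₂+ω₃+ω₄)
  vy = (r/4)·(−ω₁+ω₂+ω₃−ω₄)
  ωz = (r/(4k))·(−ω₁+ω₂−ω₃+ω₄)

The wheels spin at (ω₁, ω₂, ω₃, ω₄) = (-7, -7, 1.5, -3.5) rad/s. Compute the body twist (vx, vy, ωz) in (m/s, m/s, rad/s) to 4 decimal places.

(-0.4000, 0.1250, -0.5208)

k = lx + ly = 0.12 + 0.12 = 0.2400
ω₁+ω₂+ω₃+ω₄ = -16.0000  →  vx = (0.1/4)·-16.0000 = -0.4000
−ω₁+ω₂+ω₃−ω₄ = 5.0000  →  vy = (0.1/4)·5.0000 = 0.1250
−ω₁+ω₂−ω₃+ω₄ = -5.0000  →  ωz = (0.1/0.9600)·-5.0000 = -0.5208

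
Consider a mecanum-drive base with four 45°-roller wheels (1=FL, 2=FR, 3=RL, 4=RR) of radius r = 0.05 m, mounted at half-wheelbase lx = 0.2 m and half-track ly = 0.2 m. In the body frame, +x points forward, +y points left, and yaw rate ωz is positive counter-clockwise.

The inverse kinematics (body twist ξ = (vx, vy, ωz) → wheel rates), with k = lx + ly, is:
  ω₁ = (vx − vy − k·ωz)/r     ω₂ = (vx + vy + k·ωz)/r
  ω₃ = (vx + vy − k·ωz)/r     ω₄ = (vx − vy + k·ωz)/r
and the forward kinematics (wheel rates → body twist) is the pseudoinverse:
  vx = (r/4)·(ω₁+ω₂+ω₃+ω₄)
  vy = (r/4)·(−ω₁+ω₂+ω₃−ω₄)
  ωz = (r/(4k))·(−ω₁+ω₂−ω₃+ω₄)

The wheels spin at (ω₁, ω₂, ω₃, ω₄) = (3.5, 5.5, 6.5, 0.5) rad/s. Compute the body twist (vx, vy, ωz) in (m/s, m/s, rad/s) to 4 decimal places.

k = lx + ly = 0.2 + 0.2 = 0.4000
ω₁+ω₂+ω₃+ω₄ = 16.0000  →  vx = (0.05/4)·16.0000 = 0.2000
−ω₁+ω₂+ω₃−ω₄ = 8.0000  →  vy = (0.05/4)·8.0000 = 0.1000
−ω₁+ω₂−ω₃+ω₄ = -4.0000  →  ωz = (0.05/1.6000)·-4.0000 = -0.1250

(0.2000, 0.1000, -0.1250)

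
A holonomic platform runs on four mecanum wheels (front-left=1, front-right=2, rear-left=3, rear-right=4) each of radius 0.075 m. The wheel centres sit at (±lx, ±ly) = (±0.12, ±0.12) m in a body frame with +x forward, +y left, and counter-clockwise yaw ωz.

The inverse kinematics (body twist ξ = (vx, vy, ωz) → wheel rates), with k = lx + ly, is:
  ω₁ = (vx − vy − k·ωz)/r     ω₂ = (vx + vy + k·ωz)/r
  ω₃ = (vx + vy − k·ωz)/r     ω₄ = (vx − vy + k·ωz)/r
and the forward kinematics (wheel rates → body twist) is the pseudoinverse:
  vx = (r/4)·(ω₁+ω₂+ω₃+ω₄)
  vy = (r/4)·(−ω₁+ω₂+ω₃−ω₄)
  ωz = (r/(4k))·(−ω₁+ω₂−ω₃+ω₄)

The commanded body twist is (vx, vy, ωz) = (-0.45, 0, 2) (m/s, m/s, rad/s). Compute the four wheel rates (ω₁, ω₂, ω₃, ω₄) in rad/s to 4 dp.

k = lx + ly = 0.12 + 0.12 = 0.2400;  k·ωz = 0.2400·2 = 0.4800
ω₁ (FL) = (vx − vy − k·ωz)/r = -0.9300/0.075 = -12.4000
ω₂ (FR) = (vx + vy + k·ωz)/r = 0.0300/0.075 = 0.4000
ω₃ (RL) = (vx + vy − k·ωz)/r = -0.9300/0.075 = -12.4000
ω₄ (RR) = (vx − vy + k·ωz)/r = 0.0300/0.075 = 0.4000

(-12.4000, 0.4000, -12.4000, 0.4000)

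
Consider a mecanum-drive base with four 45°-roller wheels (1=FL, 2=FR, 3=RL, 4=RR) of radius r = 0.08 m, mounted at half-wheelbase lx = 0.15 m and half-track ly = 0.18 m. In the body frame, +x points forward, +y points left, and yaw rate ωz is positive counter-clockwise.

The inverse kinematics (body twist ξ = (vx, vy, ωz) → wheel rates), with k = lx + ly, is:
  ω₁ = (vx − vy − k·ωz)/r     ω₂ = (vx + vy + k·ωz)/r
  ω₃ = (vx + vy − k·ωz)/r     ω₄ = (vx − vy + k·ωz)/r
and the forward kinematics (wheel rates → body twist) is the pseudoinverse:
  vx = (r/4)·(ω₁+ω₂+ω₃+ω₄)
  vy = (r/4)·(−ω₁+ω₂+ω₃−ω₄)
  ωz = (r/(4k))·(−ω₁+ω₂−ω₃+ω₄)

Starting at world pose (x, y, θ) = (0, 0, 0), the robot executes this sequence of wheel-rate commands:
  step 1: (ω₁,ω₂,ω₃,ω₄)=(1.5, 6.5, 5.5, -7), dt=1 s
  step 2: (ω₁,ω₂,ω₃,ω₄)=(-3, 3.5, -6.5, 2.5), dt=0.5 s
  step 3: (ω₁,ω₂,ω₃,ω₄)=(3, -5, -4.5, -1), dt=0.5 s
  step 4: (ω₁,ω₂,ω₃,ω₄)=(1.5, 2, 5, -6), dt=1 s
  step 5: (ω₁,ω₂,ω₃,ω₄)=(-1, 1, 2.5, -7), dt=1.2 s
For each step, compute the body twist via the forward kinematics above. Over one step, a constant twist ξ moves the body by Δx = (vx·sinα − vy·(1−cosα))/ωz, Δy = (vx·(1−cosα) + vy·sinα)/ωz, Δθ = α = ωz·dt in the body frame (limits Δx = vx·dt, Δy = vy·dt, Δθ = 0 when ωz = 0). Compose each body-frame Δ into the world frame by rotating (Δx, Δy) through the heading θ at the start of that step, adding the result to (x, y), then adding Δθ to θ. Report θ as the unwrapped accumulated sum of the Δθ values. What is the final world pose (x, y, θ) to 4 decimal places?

(0.4031, 0.5971, -1.3030)

step 1: ξ=(vx,vy,ωz)=(0.1300, 0.3500, -0.4545), dt=1.0 → body Δ=(0.2038, 0.3090, -0.4545) → world pose (0.2038, 0.3090, -0.4545)
step 2: ξ=(vx,vy,ωz)=(-0.0700, -0.0500, 0.9394), dt=0.5 → body Δ=(-0.0280, -0.0322, 0.4697) → world pose (0.1645, 0.2924, 0.0152)
step 3: ξ=(vx,vy,ωz)=(-0.1500, -0.2300, -0.2727), dt=0.5 → body Δ=(-0.0826, -0.1095, -0.1364) → world pose (0.0836, 0.1816, -0.1212)
step 4: ξ=(vx,vy,ωz)=(0.0500, 0.2300, -0.6364), dt=1.0 → body Δ=(0.1174, 0.1994, -0.6364) → world pose (0.2243, 0.3654, -0.7576)
step 5: ξ=(vx,vy,ωz)=(-0.0900, 0.2300, -0.4545), dt=1.2 → body Δ=(-0.0293, 0.2912, -0.5455) → world pose (0.4031, 0.5971, -1.3030)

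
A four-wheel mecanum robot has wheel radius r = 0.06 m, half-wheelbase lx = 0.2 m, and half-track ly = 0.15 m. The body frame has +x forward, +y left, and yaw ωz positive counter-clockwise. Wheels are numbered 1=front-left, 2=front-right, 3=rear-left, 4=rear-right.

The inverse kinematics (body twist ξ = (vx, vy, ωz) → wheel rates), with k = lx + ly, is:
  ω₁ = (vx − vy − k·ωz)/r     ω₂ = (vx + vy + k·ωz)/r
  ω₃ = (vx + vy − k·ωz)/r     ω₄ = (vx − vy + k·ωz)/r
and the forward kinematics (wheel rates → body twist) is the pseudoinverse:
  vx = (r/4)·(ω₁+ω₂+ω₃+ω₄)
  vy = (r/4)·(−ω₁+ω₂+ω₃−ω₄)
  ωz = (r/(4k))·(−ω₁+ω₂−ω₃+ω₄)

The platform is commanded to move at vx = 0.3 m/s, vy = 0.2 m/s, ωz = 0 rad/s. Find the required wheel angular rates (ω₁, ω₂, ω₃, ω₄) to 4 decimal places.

k = lx + ly = 0.2 + 0.15 = 0.3500;  k·ωz = 0.3500·0 = 0.0000
ω₁ (FL) = (vx − vy − k·ωz)/r = 0.1000/0.06 = 1.6667
ω₂ (FR) = (vx + vy + k·ωz)/r = 0.5000/0.06 = 8.3333
ω₃ (RL) = (vx + vy − k·ωz)/r = 0.5000/0.06 = 8.3333
ω₄ (RR) = (vx − vy + k·ωz)/r = 0.1000/0.06 = 1.6667

(1.6667, 8.3333, 8.3333, 1.6667)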